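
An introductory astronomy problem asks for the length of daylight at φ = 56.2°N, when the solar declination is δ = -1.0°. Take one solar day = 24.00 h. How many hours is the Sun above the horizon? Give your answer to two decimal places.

cos H₀ = −tan φ · tan δ = −tan(+56.2°) × tan(-1.000°) = 0.0261, so H₀ = 1.5447 rad = 88.51°.
Daylight = 2H₀/(2π) × 24.00 h = (1.5447/π) × 24.00 = 11.80 h.

11.80 h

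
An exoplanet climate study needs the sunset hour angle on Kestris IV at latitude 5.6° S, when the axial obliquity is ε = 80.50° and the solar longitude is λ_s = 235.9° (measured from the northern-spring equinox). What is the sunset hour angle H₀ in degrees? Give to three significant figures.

Solar declination: sin δ = sin ε · sin λ_s = sin 80.50° × sin 235.9° = -0.81670, so δ = -54.756°.
cos H₀ = −tan φ · tan δ = −tan(-5.6°) × tan(-54.756°) = -0.1388, so H₀ = 1.7100 rad = 97.98°.

H₀ = 98.0°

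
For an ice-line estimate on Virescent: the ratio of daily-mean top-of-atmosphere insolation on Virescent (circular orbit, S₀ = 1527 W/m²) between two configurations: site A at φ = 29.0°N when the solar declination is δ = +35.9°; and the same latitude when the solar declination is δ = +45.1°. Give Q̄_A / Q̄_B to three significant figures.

— Configuration A (φ=+29.0°):
cos H₀ = −tan(+29.0°) tan(+35.900°) = -0.4013, H₀ = 1.9837 rad.
Bracket: H₀ sin φ sin δ + cos φ cos δ sin H₀ = 1.9837×0.48481×0.58637 + 0.87462×0.81004×0.91597 = 0.563922 + 0.648944 = 1.212866.
Q̄ = (S₀/π) × [bracket] = (1527/π) × 1.212866 = 589.52 W/m².
— Configuration B (φ=+29.0°):
cos H₀ = −tan(+29.0°) tan(+45.100°) = -0.5562, H₀ = 2.1607 rad.
Bracket: H₀ sin φ sin δ + cos φ cos δ sin H₀ = 2.1607×0.48481×0.70834 + 0.87462×0.70587×0.83102 = 0.742007 + 0.513045 = 1.255052.
Q̄ = (S₀/π) × [bracket] = (1527/π) × 1.255052 = 610.03 W/m².
Ratio Q̄_A / Q̄_B = 589.52 / 610.03 = 0.9664.

Q̄_A / Q̄_B ≈ 0.966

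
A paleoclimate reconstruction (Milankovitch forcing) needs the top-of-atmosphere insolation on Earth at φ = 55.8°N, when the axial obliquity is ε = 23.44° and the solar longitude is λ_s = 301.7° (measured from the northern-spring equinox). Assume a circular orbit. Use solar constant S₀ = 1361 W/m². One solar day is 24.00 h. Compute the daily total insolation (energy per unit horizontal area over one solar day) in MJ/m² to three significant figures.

Solar declination: sin δ = sin ε · sin λ_s = sin 23.44° × sin 301.7° = -0.33844, so δ = -19.782°.
cos H₀ = −tan(+55.8°) tan(-19.782°) = 0.5292, H₀ = 1.0131 rad.
Bracket: H₀ sin φ sin δ + cos φ cos δ sin H₀ = 1.0131×0.82708×-0.33844 + 0.56208×0.94099×0.84848 = -0.283584 + 0.448771 = 0.165187.
Q̄ = (S₀/π) × [bracket] = (1361/π) × 0.165187 = 71.562 W/m².
Daily total = Q̄ × 24.00 h × 3600 s/h = 71.562 × 24.00 × 3600 / 10⁶ = 6.183 MJ/m².

6.18 MJ/m²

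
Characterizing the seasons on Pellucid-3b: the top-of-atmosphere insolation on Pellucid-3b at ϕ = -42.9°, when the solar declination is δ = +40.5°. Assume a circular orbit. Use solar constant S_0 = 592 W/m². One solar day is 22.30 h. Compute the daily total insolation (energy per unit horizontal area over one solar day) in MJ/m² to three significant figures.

cos h₀ = −tan(-42.9°) tan(+40.500°) = 0.7937, h₀ = 0.6540 rad.
Bracket: h₀ sin ϕ sin δ + cos ϕ cos δ sin h₀ = 0.6540×-0.68072×0.64945 + 0.73254×0.76041×0.60836 = -0.289129 + 0.338875 = 0.049746.
Q̄ = (S_0/π) × [bracket] = (592/π) × 0.049746 = 9.3741 W/m².
Daily total = Q̄ × 22.30 h × 3600 s/h = 9.3741 × 22.30 × 3600 / 10⁶ = 0.7526 MJ/m².

0.753 MJ/m²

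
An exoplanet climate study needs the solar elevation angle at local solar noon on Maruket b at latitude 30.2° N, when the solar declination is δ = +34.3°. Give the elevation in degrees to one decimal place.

85.9°

At local noon the hour angle is zero, so the zenith angle equals |φ − δ| = |+30.2° − (+34.300°)| = 4.100°.
Elevation = 90° − 4.100° = 85.9°.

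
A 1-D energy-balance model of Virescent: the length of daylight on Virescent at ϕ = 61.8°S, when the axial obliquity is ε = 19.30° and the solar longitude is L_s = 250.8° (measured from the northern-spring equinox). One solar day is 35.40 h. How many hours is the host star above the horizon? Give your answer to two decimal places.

25.13 h

Solar declination: sin δ = sin ε · sin L_s = sin 19.30° × sin 250.8° = -0.31213, so δ = -18.188°.
cos h₀ = −tan ϕ · tan δ = −tan(-61.8°) × tan(-18.188°) = -0.6127, so h₀ = 2.2303 rad = 127.79°.
Daylight = 2h₀/(2π) × 35.40 h = (2.2303/π) × 35.40 = 25.13 h.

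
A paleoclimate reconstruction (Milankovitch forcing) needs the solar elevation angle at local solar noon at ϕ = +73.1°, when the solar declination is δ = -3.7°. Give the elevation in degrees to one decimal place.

At local noon the hour angle is zero, so the zenith angle equals |ϕ − δ| = |+73.1° − (-3.700°)| = 76.800°.
Elevation = 90° − 76.800° = 13.2°.

13.2°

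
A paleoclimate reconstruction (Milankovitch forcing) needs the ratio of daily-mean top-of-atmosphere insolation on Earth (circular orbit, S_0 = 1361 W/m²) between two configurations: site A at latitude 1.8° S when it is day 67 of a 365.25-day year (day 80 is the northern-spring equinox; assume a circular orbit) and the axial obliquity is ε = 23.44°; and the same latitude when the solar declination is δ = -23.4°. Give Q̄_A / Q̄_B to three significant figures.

— Configuration A (ϕ=-1.8°):
Solar longitude: L_s = 360° × (67 − 80)/365.25 = -12.813°, i.e. -12.813° + 360° = 347.187°.
sin δ = sin 23.44° × sin 347.187° = -0.08822, so δ = -5.061°.
cos h₀ = −tan(-1.8°) tan(-5.061°) = -0.0028, h₀ = 1.5736 rad.
Bracket: h₀ sin ϕ sin δ + cos ϕ cos δ sin h₀ = 1.5736×-0.03141×-0.08822 + 0.99951×0.99610×1.00000 = 0.004360 + 0.995612 = 0.999972.
Q̄ = (S_0/π) × [bracket] = (1361/π) × 0.999972 = 433.21 W/m².
— Configuration B (ϕ=-1.8°):
cos h₀ = −tan(-1.8°) tan(-23.400°) = -0.0136, h₀ = 1.5844 rad.
Bracket: h₀ sin ϕ sin δ + cos ϕ cos δ sin h₀ = 1.5844×-0.03141×-0.39715 + 0.99951×0.91775×0.99991 = 0.019765 + 0.917218 = 0.936983.
Q̄ = (S_0/π) × [bracket] = (1361/π) × 0.936983 = 405.92 W/m².
Ratio Q̄_A / Q̄_B = 433.21 / 405.92 = 1.067.

Q̄_A / Q̄_B ≈ 1.07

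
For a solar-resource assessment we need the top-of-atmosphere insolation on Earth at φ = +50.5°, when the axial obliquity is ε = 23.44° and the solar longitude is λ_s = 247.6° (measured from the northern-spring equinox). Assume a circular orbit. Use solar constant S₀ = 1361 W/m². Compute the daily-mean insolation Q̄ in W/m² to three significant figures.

Q̄ ≈ 93.2 W/m²

Solar declination: sin δ = sin ε · sin λ_s = sin 23.44° × sin 247.6° = -0.36777, so δ = -21.578°.
cos H₀ = −tan(+50.5°) tan(-21.578°) = 0.4798, H₀ = 1.0704 rad.
Bracket: H₀ sin φ sin δ + cos φ cos δ sin H₀ = 1.0704×0.77162×-0.36777 + 0.63608×0.92992×0.87739 = -0.303757 + 0.518979 = 0.215222.
Q̄ = (S₀/π) × [bracket] = (1361/π) × 0.215222 = 93.24 W/m².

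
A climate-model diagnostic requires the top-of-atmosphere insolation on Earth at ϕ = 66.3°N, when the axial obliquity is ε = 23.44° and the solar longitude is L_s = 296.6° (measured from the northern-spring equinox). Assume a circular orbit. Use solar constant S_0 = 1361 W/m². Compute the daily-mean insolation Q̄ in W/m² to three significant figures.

Solar declination: sin δ = sin ε · sin L_s = sin 23.44° × sin 296.6° = -0.35568, so δ = -20.835°.
cos h₀ = −tan(+66.3°) tan(-20.835°) = 0.8670, h₀ = 0.5217 rad.
Bracket: h₀ sin ϕ sin δ + cos ϕ cos δ sin h₀ = 0.5217×0.91566×-0.35568 + 0.40195×0.93461×0.49837 = -0.169908 + 0.187221 = 0.017313.
Q̄ = (S_0/π) × [bracket] = (1361/π) × 0.017313 = 7.500 W/m².

Q̄ ≈ 7.50 W/m²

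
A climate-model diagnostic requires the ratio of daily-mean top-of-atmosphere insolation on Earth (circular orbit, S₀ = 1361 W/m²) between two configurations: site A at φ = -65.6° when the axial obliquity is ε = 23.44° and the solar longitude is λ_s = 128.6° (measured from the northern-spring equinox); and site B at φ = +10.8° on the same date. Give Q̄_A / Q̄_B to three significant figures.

— Configuration A (φ=-65.6°):
Solar declination: sin δ = sin ε · sin λ_s = sin 23.44° × sin 128.6° = 0.31088, so δ = +18.112°.
cos H₀ = −tan(-65.6°) tan(+18.112°) = 0.7211, H₀ = 0.7655 rad.
Bracket: H₀ sin φ sin δ + cos φ cos δ sin H₀ = 0.7655×-0.91068×0.31088 + 0.41310×0.95045×0.69287 = -0.216722 + 0.272042 = 0.055320.
Q̄ = (S₀/π) × [bracket] = (1361/π) × 0.055320 = 23.966 W/m².
— Configuration B (φ=+10.8°):
cos H₀ = −tan(+10.8°) tan(+18.112°) = -0.0624, H₀ = 1.6332 rad.
Bracket: H₀ sin φ sin δ + cos φ cos δ sin H₀ = 1.6332×0.18738×0.31088 + 0.98229×0.95045×0.99805 = 0.095138 + 0.931797 = 1.026935.
Q̄ = (S₀/π) × [bracket] = (1361/π) × 1.026935 = 444.89 W/m².
Ratio Q̄_A / Q̄_B = 23.966 / 444.89 = 0.05387.

Q̄_A / Q̄_B ≈ 0.0539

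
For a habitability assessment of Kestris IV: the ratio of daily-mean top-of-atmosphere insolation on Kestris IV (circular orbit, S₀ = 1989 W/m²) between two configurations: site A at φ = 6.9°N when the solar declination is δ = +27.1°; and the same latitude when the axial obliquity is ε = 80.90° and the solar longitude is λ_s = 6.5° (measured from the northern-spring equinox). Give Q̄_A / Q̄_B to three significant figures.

Q̄_A / Q̄_B ≈ 0.964

— Configuration A (φ=+6.9°):
cos H₀ = −tan(+6.9°) tan(+27.100°) = -0.0619, H₀ = 1.6328 rad.
Bracket: H₀ sin φ sin δ + cos φ cos δ sin H₀ = 1.6328×0.12014×0.45554 + 0.99276×0.89021×0.99808 = 0.089361 + 0.882068 = 0.971429.
Q̄ = (S₀/π) × [bracket] = (1989/π) × 0.971429 = 615.03 W/m².
— Configuration B (φ=+6.9°):
Solar declination: sin δ = sin ε · sin λ_s = sin 80.90° × sin 6.5° = 0.11178, so δ = +6.418°.
cos H₀ = −tan(+6.9°) tan(+6.418°) = -0.0136, H₀ = 1.5844 rad.
Bracket: H₀ sin φ sin δ + cos φ cos δ sin H₀ = 1.5844×0.12014×0.11178 + 0.99276×0.99373×0.99991 = 0.021277 + 0.986447 = 1.007724.
Q̄ = (S₀/π) × [bracket] = (1989/π) × 1.007724 = 638.01 W/m².
Ratio Q̄_A / Q̄_B = 615.03 / 638.01 = 0.9640.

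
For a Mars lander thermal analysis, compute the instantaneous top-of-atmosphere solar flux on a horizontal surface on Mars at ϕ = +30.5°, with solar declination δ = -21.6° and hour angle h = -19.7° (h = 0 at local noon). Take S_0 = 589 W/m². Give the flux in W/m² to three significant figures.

334 W/m²

cos θ_z = sin ϕ sin δ + cos ϕ cos δ cos h = -0.186837 + 0.754233 = 0.567396.
Flux = S_0 · cos θ_z = 589 × 0.567396 = 334.2 W/m².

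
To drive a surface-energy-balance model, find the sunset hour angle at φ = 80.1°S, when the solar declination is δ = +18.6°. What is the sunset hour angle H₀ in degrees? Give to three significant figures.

H₀ = 0.00°

cos H₀ = −tan φ · tan δ = 1.9283 ≥ 1, so the Sun never rises (polar night) and H₀ = 0.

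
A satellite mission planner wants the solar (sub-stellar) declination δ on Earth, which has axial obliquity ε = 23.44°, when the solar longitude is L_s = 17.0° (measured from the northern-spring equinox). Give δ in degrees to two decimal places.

δ = +6.68°

sin δ = sin ε · sin L_s = sin 23.44° × sin 17.0° = 0.116302.
δ = arcsin(0.116302) = +6.68°.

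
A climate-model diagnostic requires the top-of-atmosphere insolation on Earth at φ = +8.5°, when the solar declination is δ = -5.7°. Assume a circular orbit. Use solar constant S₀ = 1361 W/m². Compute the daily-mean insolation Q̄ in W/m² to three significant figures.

Q̄ ≈ 416 W/m²

cos H₀ = −tan(+8.5°) tan(-5.700°) = 0.0149, H₀ = 1.5559 rad.
Bracket: H₀ sin φ sin δ + cos φ cos δ sin H₀ = 1.5559×0.14781×-0.09932 + 0.98902×0.99506×0.99989 = -0.022841 + 0.984026 = 0.961185.
Q̄ = (S₀/π) × [bracket] = (1361/π) × 0.961185 = 416.4 W/m².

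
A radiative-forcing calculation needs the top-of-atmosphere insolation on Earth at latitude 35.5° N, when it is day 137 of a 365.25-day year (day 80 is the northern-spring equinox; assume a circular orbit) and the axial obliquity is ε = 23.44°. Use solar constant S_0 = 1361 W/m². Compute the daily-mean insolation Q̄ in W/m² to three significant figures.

Q̄ ≈ 474 W/m²

Solar longitude: L_s = 360° × (137 − 80)/365.25 = 56.181°.
sin δ = sin 23.44° × sin 56.181° = 0.33048, so δ = +19.298°.
cos h₀ = −tan(+35.5°) tan(+19.298°) = -0.2498, h₀ = 1.8232 rad.
Bracket: h₀ sin ϕ sin δ + cos ϕ cos δ sin h₀ = 1.8232×0.58070×0.33048 + 0.81412×0.94381×0.96831 = 0.349890 + 0.744025 = 1.093915.
Q̄ = (S_0/π) × [bracket] = (1361/π) × 1.093915 = 473.9 W/m².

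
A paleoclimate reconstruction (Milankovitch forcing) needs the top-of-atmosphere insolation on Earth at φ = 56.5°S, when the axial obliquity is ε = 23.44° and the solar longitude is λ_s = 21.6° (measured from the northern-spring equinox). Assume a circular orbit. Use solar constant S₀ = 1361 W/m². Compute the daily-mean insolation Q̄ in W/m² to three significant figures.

Q̄ ≈ 159 W/m²

Solar declination: sin δ = sin ε · sin λ_s = sin 23.44° × sin 21.6° = 0.14644, so δ = +8.420°.
cos H₀ = −tan(-56.5°) tan(+8.420°) = 0.2237, H₀ = 1.3452 rad.
Bracket: H₀ sin φ sin δ + cos φ cos δ sin H₀ = 1.3452×-0.83389×0.14644 + 0.55194×0.98922×0.97467 = -0.164269 + 0.532160 = 0.367891.
Q̄ = (S₀/π) × [bracket] = (1361/π) × 0.367891 = 159.4 W/m².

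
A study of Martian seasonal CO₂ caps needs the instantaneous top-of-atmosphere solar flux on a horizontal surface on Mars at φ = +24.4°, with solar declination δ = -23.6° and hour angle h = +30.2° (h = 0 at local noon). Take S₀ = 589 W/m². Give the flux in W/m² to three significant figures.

cos θ_z = sin φ sin δ + cos φ cos δ cos h = -0.165386 + 0.721252 = 0.555866.
Flux = S₀ · cos θ_z = 589 × 0.555866 = 327.4 W/m².

327 W/m²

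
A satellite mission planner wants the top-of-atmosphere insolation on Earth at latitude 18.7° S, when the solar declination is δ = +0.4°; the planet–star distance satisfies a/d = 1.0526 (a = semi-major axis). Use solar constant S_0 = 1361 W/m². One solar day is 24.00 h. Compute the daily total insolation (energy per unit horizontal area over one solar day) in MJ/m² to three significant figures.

cos h₀ = −tan(-18.7°) tan(+0.400°) = 0.0024, h₀ = 1.5684 rad.
Bracket: h₀ sin ϕ sin δ + cos ϕ cos δ sin h₀ = 1.5684×-0.32061×0.00698 + 0.94721×0.99998×1.00000 = -0.003510 + 0.947191 = 0.943681.
Inverse-square distance factor (a/d)² = 1.0526² = 1.107967.
Q̄ = (S_0/π) × 1.107967 × [bracket] = (1361/π) × 1.107967 × 0.943681 = 452.96 W/m².
Daily total = Q̄ × 24.00 h × 3600 s/h = 452.96 × 24.00 × 3600 / 10⁶ = 39.14 MJ/m².

39.1 MJ/m²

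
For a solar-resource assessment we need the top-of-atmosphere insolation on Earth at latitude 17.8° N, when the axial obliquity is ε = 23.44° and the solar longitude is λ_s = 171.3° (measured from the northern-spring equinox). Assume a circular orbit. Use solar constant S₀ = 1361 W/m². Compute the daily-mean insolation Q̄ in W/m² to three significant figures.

Q̄ ≈ 424 W/m²

Solar declination: sin δ = sin ε · sin λ_s = sin 23.44° × sin 171.3° = 0.06017, so δ = +3.450°.
cos H₀ = −tan(+17.8°) tan(+3.450°) = -0.0194, H₀ = 1.5902 rad.
Bracket: H₀ sin φ sin δ + cos φ cos δ sin H₀ = 1.5902×0.30570×0.06017 + 0.95213×0.99819×0.99981 = 0.029250 + 0.950226 = 0.979476.
Q̄ = (S₀/π) × [bracket] = (1361/π) × 0.979476 = 424.3 W/m².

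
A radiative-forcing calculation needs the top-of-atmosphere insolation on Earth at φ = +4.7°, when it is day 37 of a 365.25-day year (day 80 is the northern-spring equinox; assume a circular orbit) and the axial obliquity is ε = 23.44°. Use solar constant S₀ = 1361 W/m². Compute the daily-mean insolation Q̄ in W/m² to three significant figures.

Solar longitude: λ_s = 360° × (37 − 80)/365.25 = -42.382°, i.e. -42.382° + 360° = 317.618°.
sin δ = sin 23.44° × sin 317.618° = -0.26814, so δ = -15.553°.
cos H₀ = −tan(+4.7°) tan(-15.553°) = 0.0229, H₀ = 1.5479 rad.
Bracket: H₀ sin φ sin δ + cos φ cos δ sin H₀ = 1.5479×0.08194×-0.26814 + 0.99664×0.96338×0.99974 = -0.034010 + 0.959893 = 0.925883.
Q̄ = (S₀/π) × [bracket] = (1361/π) × 0.925883 = 401.1 W/m².

Q̄ ≈ 401 W/m²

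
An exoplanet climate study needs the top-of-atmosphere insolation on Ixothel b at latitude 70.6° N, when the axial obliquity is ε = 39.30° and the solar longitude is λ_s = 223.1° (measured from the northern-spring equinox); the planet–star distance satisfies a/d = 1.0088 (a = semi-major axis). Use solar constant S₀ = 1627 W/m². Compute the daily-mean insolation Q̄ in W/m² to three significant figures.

Solar declination: sin δ = sin ε · sin λ_s = sin 39.30° × sin 223.1° = -0.43277, so δ = -25.644°.
cos H₀ = −tan(+70.6°) tan(-25.644°) = 1.3632 ≥ 1 ⇒ polar night, H₀ = 0 and Q̄ = 0.
Inverse-square distance factor (a/d)² = 1.0088² = 1.017677.

Q̄ ≈ 0.00 W/m²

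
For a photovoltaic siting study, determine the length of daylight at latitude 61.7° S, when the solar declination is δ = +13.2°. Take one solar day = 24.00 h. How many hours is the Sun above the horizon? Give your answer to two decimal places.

cos h₀ = −tan ϕ · tan δ = −tan(-61.7°) × tan(+13.200°) = 0.4356, so h₀ = 1.1201 rad = 64.18°.
Daylight = 2h₀/(2π) × 24.00 h = (1.1201/π) × 24.00 = 8.56 h.

8.56 h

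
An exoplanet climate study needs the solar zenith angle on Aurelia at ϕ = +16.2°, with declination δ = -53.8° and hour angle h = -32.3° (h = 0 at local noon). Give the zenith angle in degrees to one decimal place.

θ_z = 75.3°

cos θ_z = sin ϕ sin δ + cos ϕ cos δ cos h = -0.225135 + 0.479394 = 0.254259.
θ_z = arccos(0.254259) = 75.3°.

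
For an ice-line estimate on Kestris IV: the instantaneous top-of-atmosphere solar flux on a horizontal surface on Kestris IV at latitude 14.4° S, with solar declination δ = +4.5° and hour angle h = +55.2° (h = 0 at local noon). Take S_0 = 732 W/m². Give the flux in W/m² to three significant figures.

389 W/m²

cos θ_z = sin ϕ sin δ + cos ϕ cos δ cos h = -0.019512 + 0.551080 = 0.531568.
Flux = S_0 · cos θ_z = 732 × 0.531568 = 389.1 W/m².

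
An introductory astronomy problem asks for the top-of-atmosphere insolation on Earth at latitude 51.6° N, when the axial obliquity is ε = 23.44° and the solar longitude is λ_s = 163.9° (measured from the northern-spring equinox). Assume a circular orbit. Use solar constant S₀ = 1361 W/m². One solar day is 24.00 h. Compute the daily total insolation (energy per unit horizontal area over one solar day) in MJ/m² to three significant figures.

Solar declination: sin δ = sin ε · sin λ_s = sin 23.44° × sin 163.9° = 0.11031, so δ = +6.333°.
cos H₀ = −tan(+51.6°) tan(+6.333°) = -0.1400, H₀ = 1.7113 rad.
Bracket: H₀ sin φ sin δ + cos φ cos δ sin H₀ = 1.7113×0.78369×0.11031 + 0.62115×0.99390×0.99015 = 0.147940 + 0.611280 = 0.759220.
Q̄ = (S₀/π) × [bracket] = (1361/π) × 0.759220 = 328.91 W/m².
Daily total = Q̄ × 24.00 h × 3600 s/h = 328.91 × 24.00 × 3600 / 10⁶ = 28.42 MJ/m².

28.4 MJ/m²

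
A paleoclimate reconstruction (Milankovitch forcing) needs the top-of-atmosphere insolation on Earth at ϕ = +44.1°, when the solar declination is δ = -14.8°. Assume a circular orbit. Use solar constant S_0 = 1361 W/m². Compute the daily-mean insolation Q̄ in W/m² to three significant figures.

cos h₀ = −tan(+44.1°) tan(-14.800°) = 0.2560, h₀ = 1.3119 rad.
Bracket: h₀ sin ϕ sin δ + cos ϕ cos δ sin h₀ = 1.3119×0.69591×-0.25545 + 0.71813×0.96682×0.96667 = -0.233217 + 0.671161 = 0.437944.
Q̄ = (S_0/π) × [bracket] = (1361/π) × 0.437944 = 189.7 W/m².

Q̄ ≈ 190 W/m²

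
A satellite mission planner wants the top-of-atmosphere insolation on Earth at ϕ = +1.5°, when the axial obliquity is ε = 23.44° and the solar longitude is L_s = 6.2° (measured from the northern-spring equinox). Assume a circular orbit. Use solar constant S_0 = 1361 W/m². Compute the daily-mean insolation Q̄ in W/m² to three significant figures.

Solar declination: sin δ = sin ε · sin L_s = sin 23.44° × sin 6.2° = 0.04296, so δ = +2.462°.
cos h₀ = −tan(+1.5°) tan(+2.462°) = -0.0011, h₀ = 1.5719 rad.
Bracket: h₀ sin ϕ sin δ + cos ϕ cos δ sin h₀ = 1.5719×0.02618×0.04296 + 0.99966×0.99908×1.00000 = 0.001768 + 0.998740 = 1.000508.
Q̄ = (S_0/π) × [bracket] = (1361/π) × 1.000508 = 433.4 W/m².

Q̄ ≈ 433 W/m²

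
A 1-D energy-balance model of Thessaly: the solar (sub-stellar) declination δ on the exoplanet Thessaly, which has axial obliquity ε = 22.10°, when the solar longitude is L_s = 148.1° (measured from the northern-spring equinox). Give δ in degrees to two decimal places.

sin δ = sin ε · sin L_s = sin 22.10° × sin 148.1° = 0.198811.
δ = arcsin(0.198811) = +11.47°.

δ = +11.47°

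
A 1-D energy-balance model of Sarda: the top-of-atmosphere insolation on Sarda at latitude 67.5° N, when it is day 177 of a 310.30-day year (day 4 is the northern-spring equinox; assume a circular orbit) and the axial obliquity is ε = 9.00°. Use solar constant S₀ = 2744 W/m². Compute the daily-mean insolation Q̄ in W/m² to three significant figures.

Solar longitude: λ_s = 360° × (177 − 4)/310.30 = 200.709°.
sin δ = sin 9.00° × sin 200.709° = -0.05532, so δ = -3.171°.
cos H₀ = −tan(+67.5°) tan(-3.171°) = 0.1338, H₀ = 1.4366 rad.
Bracket: H₀ sin φ sin δ + cos φ cos δ sin H₀ = 1.4366×0.92388×-0.05532 + 0.38268×0.99847×0.99101 = -0.073423 + 0.378659 = 0.305236.
Q̄ = (S₀/π) × [bracket] = (2744/π) × 0.305236 = 266.6 W/m².

Q̄ ≈ 267 W/m²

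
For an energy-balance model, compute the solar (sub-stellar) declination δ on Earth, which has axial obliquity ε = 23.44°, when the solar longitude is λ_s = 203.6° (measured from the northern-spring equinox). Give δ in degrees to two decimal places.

δ = -9.16°

sin δ = sin ε · sin λ_s = sin 23.44° × sin 203.6° = -0.159254.
δ = arcsin(-0.159254) = -9.16°.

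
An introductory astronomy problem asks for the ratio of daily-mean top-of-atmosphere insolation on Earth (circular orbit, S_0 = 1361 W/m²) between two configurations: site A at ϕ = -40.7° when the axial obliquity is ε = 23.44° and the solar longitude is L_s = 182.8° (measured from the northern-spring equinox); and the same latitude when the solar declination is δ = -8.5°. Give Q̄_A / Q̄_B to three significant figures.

— Configuration A (ϕ=-40.7°):
Solar declination: sin δ = sin ε · sin L_s = sin 23.44° × sin 182.8° = -0.01943, so δ = -1.113°.
cos h₀ = −tan(-40.7°) tan(-1.113°) = -0.0167, h₀ = 1.5875 rad.
Bracket: h₀ sin ϕ sin δ + cos ϕ cos δ sin h₀ = 1.5875×-0.65210×-0.01943 + 0.75813×0.99981×0.99986 = 0.020114 + 0.757880 = 0.777994.
Q̄ = (S_0/π) × [bracket] = (1361/π) × 0.777994 = 337.04 W/m².
— Configuration B (ϕ=-40.7°):
cos h₀ = −tan(-40.7°) tan(-8.500°) = -0.1285, h₀ = 1.6997 rad.
Bracket: h₀ sin ϕ sin δ + cos ϕ cos δ sin h₀ = 1.6997×-0.65210×-0.14781 + 0.75813×0.98902×0.99170 = 0.163829 + 0.743582 = 0.907411.
Q̄ = (S_0/π) × [bracket] = (1361/π) × 0.907411 = 393.11 W/m².
Ratio Q̄_A / Q̄_B = 337.04 / 393.11 = 0.8574.

Q̄_A / Q̄_B ≈ 0.857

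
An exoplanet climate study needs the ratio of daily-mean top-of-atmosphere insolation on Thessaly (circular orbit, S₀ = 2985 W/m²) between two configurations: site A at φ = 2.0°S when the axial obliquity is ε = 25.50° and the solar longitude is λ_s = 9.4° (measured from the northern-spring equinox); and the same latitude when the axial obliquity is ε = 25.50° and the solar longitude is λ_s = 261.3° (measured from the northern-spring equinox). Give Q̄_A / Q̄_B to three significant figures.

— Configuration A (φ=-2.0°):
Solar declination: sin δ = sin ε · sin λ_s = sin 25.50° × sin 9.4° = 0.07031, so δ = +4.032°.
cos H₀ = −tan(-2.0°) tan(+4.032°) = 0.0025, H₀ = 1.5683 rad.
Bracket: H₀ sin φ sin δ + cos φ cos δ sin H₀ = 1.5683×-0.03490×0.07031 + 0.99939×0.99752×1.00000 = -0.003848 + 0.996912 = 0.993064.
Q̄ = (S₀/π) × [bracket] = (2985/π) × 0.993064 = 943.56 W/m².
— Configuration B (φ=-2.0°):
Solar declination: sin δ = sin ε · sin λ_s = sin 25.50° × sin 261.3° = -0.42556, so δ = -25.186°.
cos H₀ = −tan(-2.0°) tan(-25.186°) = -0.0164, H₀ = 1.5872 rad.
Bracket: H₀ sin φ sin δ + cos φ cos δ sin H₀ = 1.5872×-0.03490×-0.42556 + 0.99939×0.90493×0.99987 = 0.023573 + 0.904260 = 0.927833.
Q̄ = (S₀/π) × [bracket] = (2985/π) × 0.927833 = 881.59 W/m².
Ratio Q̄_A / Q̄_B = 943.56 / 881.59 = 1.070.

Q̄_A / Q̄_B ≈ 1.07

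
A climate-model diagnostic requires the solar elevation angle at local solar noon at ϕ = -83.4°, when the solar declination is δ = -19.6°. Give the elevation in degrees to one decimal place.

At local noon the hour angle is zero, so the zenith angle equals |ϕ − δ| = |-83.4° − (-19.600°)| = 63.800°.
Elevation = 90° − 63.800° = 26.2°.

26.2°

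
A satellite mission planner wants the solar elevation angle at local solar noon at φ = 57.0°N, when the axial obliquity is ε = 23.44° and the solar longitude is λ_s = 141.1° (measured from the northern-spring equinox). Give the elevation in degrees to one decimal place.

47.5°

Solar declination: sin δ = sin ε · sin λ_s = sin 23.44° × sin 141.1° = 0.24980, so δ = +14.465°.
At local noon the hour angle is zero, so the zenith angle equals |φ − δ| = |+57.0° − (+14.465°)| = 42.535°.
Elevation = 90° − 42.535° = 47.5°.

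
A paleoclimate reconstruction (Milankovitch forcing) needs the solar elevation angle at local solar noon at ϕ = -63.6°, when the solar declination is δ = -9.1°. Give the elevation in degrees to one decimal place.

35.5°

At local noon the hour angle is zero, so the zenith angle equals |ϕ − δ| = |-63.6° − (-9.100°)| = 54.500°.
Elevation = 90° − 54.500° = 35.5°.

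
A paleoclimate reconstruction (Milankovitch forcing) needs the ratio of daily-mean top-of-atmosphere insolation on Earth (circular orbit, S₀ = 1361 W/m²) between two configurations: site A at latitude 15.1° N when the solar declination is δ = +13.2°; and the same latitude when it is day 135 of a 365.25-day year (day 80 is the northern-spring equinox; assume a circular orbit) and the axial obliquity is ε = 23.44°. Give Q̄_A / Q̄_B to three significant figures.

— Configuration A (φ=+15.1°):
cos H₀ = −tan(+15.1°) tan(+13.200°) = -0.0633, H₀ = 1.6341 rad.
Bracket: H₀ sin φ sin δ + cos φ cos δ sin H₀ = 1.6341×0.26050×0.22835 + 0.96547×0.97358×0.99800 = 0.097205 + 0.938082 = 1.035287.
Q̄ = (S₀/π) × [bracket] = (1361/π) × 1.035287 = 448.51 W/m².
— Configuration B (φ=+15.1°):
Solar longitude: λ_s = 360° × (135 − 80)/365.25 = 54.209°.
sin δ = sin 23.44° × sin 54.209° = 0.32267, so δ = +18.824°.
cos H₀ = −tan(+15.1°) tan(+18.824°) = -0.0920, H₀ = 1.6629 rad.
Bracket: H₀ sin φ sin δ + cos φ cos δ sin H₀ = 1.6629×0.26050×0.32267 + 0.96547×0.94651×0.99576 = 0.139776 + 0.909952 = 1.049728.
Q̄ = (S₀/π) × [bracket] = (1361/π) × 1.049728 = 454.76 W/m².
Ratio Q̄_A / Q̄_B = 448.51 / 454.76 = 0.9863.

Q̄_A / Q̄_B ≈ 0.986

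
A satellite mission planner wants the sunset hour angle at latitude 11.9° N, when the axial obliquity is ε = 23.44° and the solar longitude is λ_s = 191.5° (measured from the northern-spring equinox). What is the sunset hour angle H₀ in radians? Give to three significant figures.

Solar declination: sin δ = sin ε · sin λ_s = sin 23.44° × sin 191.5° = -0.07931, so δ = -4.549°.
cos H₀ = −tan φ · tan δ = −tan(+11.9°) × tan(-4.549°) = 0.0168, so H₀ = 1.5540 rad = 89.04°.

H₀ = 1.55 rad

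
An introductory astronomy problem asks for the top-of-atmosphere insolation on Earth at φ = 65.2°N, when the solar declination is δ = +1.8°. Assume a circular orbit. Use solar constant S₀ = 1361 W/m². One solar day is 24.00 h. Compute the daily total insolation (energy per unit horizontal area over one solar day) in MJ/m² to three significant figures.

17.4 MJ/m²

cos H₀ = −tan(+65.2°) tan(+1.800°) = -0.0680, H₀ = 1.6389 rad.
Bracket: H₀ sin φ sin δ + cos φ cos δ sin H₀ = 1.6389×0.90778×0.03141 + 0.41945×0.99951×0.99768 = 0.046731 + 0.418272 = 0.465003.
Q̄ = (S₀/π) × [bracket] = (1361/π) × 0.465003 = 201.45 W/m².
Daily total = Q̄ × 24.00 h × 3600 s/h = 201.45 × 24.00 × 3600 / 10⁶ = 17.41 MJ/m².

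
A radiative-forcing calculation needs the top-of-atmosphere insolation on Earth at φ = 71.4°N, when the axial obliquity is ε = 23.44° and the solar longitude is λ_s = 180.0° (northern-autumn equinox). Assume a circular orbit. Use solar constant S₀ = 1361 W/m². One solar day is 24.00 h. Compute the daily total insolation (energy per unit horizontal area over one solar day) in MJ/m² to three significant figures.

11.9 MJ/m²

Solar declination: sin δ = sin ε · sin λ_s = sin 23.44° × sin 180.0° = 0.00000, so δ = +0.000°.
cos H₀ = −tan(+71.4°) tan(+0.000°) = -0.0000, H₀ = 1.5708 rad.
Bracket: H₀ sin φ sin δ + cos φ cos δ sin H₀ = 1.5708×0.94777×0.00000 + 0.31896×1.00000×1.00000 = 0.000000 + 0.318960 = 0.318960.
Q̄ = (S₀/π) × [bracket] = (1361/π) × 0.318960 = 138.18 W/m².
Daily total = Q̄ × 24.00 h × 3600 s/h = 138.18 × 24.00 × 3600 / 10⁶ = 11.94 MJ/m².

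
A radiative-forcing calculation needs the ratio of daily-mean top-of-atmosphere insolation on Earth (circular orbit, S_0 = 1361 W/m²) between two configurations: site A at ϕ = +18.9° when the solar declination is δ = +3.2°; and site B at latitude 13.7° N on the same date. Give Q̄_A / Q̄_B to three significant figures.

Q̄_A / Q̄_B ≈ 0.982

— Configuration A (ϕ=+18.9°):
cos h₀ = −tan(+18.9°) tan(+3.200°) = -0.0191, h₀ = 1.5899 rad.
Bracket: h₀ sin ϕ sin δ + cos ϕ cos δ sin h₀ = 1.5899×0.32392×0.05582 + 0.94609×0.99844×0.99982 = 0.028747 + 0.944444 = 0.973191.
Q̄ = (S_0/π) × [bracket] = (1361/π) × 0.973191 = 421.61 W/m².
— Configuration B (ϕ=+13.7°):
cos h₀ = −tan(+13.7°) tan(+3.200°) = -0.0136, h₀ = 1.5844 rad.
Bracket: h₀ sin ϕ sin δ + cos ϕ cos δ sin h₀ = 1.5844×0.23684×0.05582 + 0.97155×0.99844×0.99991 = 0.020946 + 0.969947 = 0.990893.
Q̄ = (S_0/π) × [bracket] = (1361/π) × 0.990893 = 429.27 W/m².
Ratio Q̄_A / Q̄_B = 421.61 / 429.27 = 0.9822.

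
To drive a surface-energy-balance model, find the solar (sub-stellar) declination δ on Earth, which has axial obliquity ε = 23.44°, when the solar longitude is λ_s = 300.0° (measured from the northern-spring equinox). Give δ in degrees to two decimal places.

δ = -20.15°

sin δ = sin ε · sin λ_s = sin 23.44° × sin 300.0° = -0.344495.
δ = arcsin(-0.344495) = -20.15°.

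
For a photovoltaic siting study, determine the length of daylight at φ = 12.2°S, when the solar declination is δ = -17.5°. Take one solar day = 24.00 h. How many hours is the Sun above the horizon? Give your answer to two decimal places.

12.52 h

cos H₀ = −tan φ · tan δ = −tan(-12.2°) × tan(-17.500°) = -0.0682, so H₀ = 1.6390 rad = 93.91°.
Daylight = 2H₀/(2π) × 24.00 h = (1.6390/π) × 24.00 = 12.52 h.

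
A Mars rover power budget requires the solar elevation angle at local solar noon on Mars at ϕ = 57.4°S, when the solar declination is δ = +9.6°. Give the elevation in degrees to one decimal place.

23.0°

At local noon the hour angle is zero, so the zenith angle equals |ϕ − δ| = |-57.4° − (+9.600°)| = 67.000°.
Elevation = 90° − 67.000° = 23.0°.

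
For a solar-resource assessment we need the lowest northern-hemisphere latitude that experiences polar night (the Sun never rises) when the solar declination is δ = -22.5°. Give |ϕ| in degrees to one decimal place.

|ϕ| = 67.5°

Polar night requires cos h₀ = −tan ϕ tan δ ≥ 1, i.e. tan ϕ tan δ ≤ −1.
The boundary is |tan ϕ| · |tan δ| = 1, so |ϕ| = 90° − |δ| = 90° − 22.5° = 67.5° in the northern hemisphere.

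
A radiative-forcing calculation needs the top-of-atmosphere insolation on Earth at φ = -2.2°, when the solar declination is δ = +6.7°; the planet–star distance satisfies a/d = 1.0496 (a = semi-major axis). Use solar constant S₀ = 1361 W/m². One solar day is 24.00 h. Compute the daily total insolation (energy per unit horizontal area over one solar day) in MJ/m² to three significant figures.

cos H₀ = −tan(-2.2°) tan(+6.700°) = 0.0045, H₀ = 1.5663 rad.
Bracket: H₀ sin φ sin δ + cos φ cos δ sin H₀ = 1.5663×-0.03839×0.11667 + 0.99926×0.99317×0.99999 = -0.007015 + 0.992425 = 0.985410.
Inverse-square distance factor (a/d)² = 1.0496² = 1.101660.
Q̄ = (S₀/π) × 1.101660 × [bracket] = (1361/π) × 1.101660 × 0.985410 = 470.30 W/m².
Daily total = Q̄ × 24.00 h × 3600 s/h = 470.30 × 24.00 × 3600 / 10⁶ = 40.63 MJ/m².

40.6 MJ/m²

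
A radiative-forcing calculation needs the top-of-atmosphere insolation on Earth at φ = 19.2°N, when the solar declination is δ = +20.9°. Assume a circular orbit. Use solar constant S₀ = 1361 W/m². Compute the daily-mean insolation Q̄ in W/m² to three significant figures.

Q̄ ≈ 465 W/m²

cos H₀ = −tan(+19.2°) tan(+20.900°) = -0.1330, H₀ = 1.7042 rad.
Bracket: H₀ sin φ sin δ + cos φ cos δ sin H₀ = 1.7042×0.32887×0.35674 + 0.94438×0.93420×0.99112 = 0.199939 + 0.874406 = 1.074345.
Q̄ = (S₀/π) × [bracket] = (1361/π) × 1.074345 = 465.4 W/m².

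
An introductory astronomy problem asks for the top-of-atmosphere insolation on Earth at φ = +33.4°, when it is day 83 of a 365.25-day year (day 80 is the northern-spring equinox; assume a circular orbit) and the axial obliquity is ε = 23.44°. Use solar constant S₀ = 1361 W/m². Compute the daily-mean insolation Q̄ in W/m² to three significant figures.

Solar longitude: λ_s = 360° × (83 − 80)/365.25 = 2.957°.
sin δ = sin 23.44° × sin 2.957° = 0.02052, so δ = +1.176°.
cos H₀ = −tan(+33.4°) tan(+1.176°) = -0.0135, H₀ = 1.5843 rad.
Bracket: H₀ sin φ sin δ + cos φ cos δ sin H₀ = 1.5843×0.55048×0.02052 + 0.83485×0.99979×0.99991 = 0.017896 + 0.834600 = 0.852496.
Q̄ = (S₀/π) × [bracket] = (1361/π) × 0.852496 = 369.3 W/m².

Q̄ ≈ 369 W/m²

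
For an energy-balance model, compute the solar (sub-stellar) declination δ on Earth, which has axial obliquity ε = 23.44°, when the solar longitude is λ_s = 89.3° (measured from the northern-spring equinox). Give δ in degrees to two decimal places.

δ = +23.44°

sin δ = sin ε · sin λ_s = sin 23.44° × sin 89.3° = 0.397759.
δ = arcsin(0.397759) = +23.44°.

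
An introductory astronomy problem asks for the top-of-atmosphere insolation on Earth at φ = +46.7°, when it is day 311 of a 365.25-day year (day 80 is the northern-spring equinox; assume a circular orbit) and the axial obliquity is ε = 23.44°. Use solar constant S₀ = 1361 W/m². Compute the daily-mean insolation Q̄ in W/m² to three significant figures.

Q̄ ≈ 154 W/m²

Solar longitude: λ_s = 360° × (311 − 80)/365.25 = 227.680°.
sin δ = sin 23.44° × sin 227.680° = -0.29412, so δ = -17.105°.
cos H₀ = −tan(+46.7°) tan(-17.105°) = 0.3266, H₀ = 1.2381 rad.
Bracket: H₀ sin φ sin δ + cos φ cos δ sin H₀ = 1.2381×0.72777×-0.29412 + 0.68582×0.95577×0.94518 = -0.265017 + 0.619552 = 0.354535.
Q̄ = (S₀/π) × [bracket] = (1361/π) × 0.354535 = 153.6 W/m².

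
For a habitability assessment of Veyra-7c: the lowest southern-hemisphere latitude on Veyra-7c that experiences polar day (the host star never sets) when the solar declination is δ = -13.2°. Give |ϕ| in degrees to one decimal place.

|ϕ| = 76.8°

Polar day requires cos h₀ = −tan ϕ tan δ ≤ −1, i.e. tan ϕ tan δ ≥ 1.
The boundary is |tan ϕ| · |tan δ| = 1, so |ϕ| = 90° − |δ| = 90° − 13.2° = 76.8° in the southern hemisphere.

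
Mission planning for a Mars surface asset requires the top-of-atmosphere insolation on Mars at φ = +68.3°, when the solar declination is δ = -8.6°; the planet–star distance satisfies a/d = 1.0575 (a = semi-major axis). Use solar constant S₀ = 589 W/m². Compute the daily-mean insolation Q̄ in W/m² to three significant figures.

cos H₀ = −tan(+68.3°) tan(-8.600°) = 0.3800, H₀ = 1.1810 rad.
Bracket: H₀ sin φ sin δ + cos φ cos δ sin H₀ = 1.1810×0.92913×-0.14954 + 0.36975×0.98876×0.92497 = -0.164091 + 0.338163 = 0.174072.
Inverse-square distance factor (a/d)² = 1.0575² = 1.118306.
Q̄ = (S₀/π) × 1.118306 × [bracket] = (589/π) × 1.118306 × 0.174072 = 36.50 W/m².

Q̄ ≈ 36.5 W/m²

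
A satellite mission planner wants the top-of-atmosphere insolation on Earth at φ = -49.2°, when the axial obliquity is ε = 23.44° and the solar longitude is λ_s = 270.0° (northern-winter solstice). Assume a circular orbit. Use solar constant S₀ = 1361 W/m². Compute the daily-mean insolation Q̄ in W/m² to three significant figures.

Solar declination: sin δ = sin ε · sin λ_s = sin 23.44° × sin 270.0° = -0.39779, so δ = -23.440°.
cos H₀ = −tan(-49.2°) tan(-23.440°) = -0.5023, H₀ = 2.0970 rad.
Bracket: H₀ sin φ sin δ + cos φ cos δ sin H₀ = 2.0970×-0.75700×-0.39779 + 0.65342×0.91748×0.86470 = 0.631463 + 0.518387 = 1.149850.
Q̄ = (S₀/π) × [bracket] = (1361/π) × 1.149850 = 498.1 W/m².

Q̄ ≈ 498 W/m²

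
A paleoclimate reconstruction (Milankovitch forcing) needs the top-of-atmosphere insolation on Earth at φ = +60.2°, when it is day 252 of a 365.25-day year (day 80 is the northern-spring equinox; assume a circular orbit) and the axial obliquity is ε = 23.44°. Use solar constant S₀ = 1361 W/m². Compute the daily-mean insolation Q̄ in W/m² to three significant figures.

Solar longitude: λ_s = 360° × (252 − 80)/365.25 = 169.528°.
sin δ = sin 23.44° × sin 169.528° = 0.07230, so δ = +4.146°.
cos H₀ = −tan(+60.2°) tan(+4.146°) = -0.1266, H₀ = 1.6977 rad.
Bracket: H₀ sin φ sin δ + cos φ cos δ sin H₀ = 1.6977×0.86777×0.07230 + 0.49697×0.99738×0.99196 = 0.106513 + 0.491683 = 0.598196.
Q̄ = (S₀/π) × [bracket] = (1361/π) × 0.598196 = 259.2 W/m².

Q̄ ≈ 259 W/m²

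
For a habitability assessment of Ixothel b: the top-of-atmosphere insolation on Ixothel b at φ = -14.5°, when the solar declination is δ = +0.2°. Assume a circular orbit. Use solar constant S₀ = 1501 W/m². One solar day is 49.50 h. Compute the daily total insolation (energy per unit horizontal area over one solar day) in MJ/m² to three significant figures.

cos H₀ = −tan(-14.5°) tan(+0.200°) = 0.0009, H₀ = 1.5699 rad.
Bracket: H₀ sin φ sin δ + cos φ cos δ sin H₀ = 1.5699×-0.25038×0.00349 + 0.96815×0.99999×1.00000 = -0.001372 + 0.968140 = 0.966768.
Q̄ = (S₀/π) × [bracket] = (1501/π) × 0.966768 = 461.91 W/m².
Daily total = Q̄ × 49.50 h × 3600 s/h = 461.91 × 49.50 × 3600 / 10⁶ = 82.31 MJ/m².

82.3 MJ/m²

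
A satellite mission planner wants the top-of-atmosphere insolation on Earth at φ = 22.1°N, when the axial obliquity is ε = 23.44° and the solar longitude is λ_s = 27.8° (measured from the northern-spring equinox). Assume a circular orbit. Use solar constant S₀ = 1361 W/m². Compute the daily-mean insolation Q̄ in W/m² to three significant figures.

Solar declination: sin δ = sin ε · sin λ_s = sin 23.44° × sin 27.8° = 0.18552, so δ = +10.692°.
cos H₀ = −tan(+22.1°) tan(+10.692°) = -0.0767, H₀ = 1.6475 rad.
Bracket: H₀ sin φ sin δ + cos φ cos δ sin H₀ = 1.6475×0.37622×0.18552 + 0.92653×0.98264×0.99706 = 0.114989 + 0.907769 = 1.022758.
Q̄ = (S₀/π) × [bracket] = (1361/π) × 1.022758 = 443.1 W/m².

Q̄ ≈ 443 W/m²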